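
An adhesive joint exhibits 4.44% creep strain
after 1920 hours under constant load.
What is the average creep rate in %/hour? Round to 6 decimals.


Creep rate = strain / time
= 4.44 / 1920
= 0.002313 %/h

0.002313


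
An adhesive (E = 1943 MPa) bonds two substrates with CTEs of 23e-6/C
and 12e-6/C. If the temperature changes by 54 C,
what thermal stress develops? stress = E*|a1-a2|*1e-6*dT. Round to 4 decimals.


Stress = 1943 * |23 - 12| * 1e-6 * 54
= 1.1541 MPa

1.1541


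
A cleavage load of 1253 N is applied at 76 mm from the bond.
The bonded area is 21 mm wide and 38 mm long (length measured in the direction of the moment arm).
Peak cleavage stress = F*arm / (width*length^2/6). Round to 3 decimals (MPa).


Moment = 1253 * 76 = 95228 N*mm
Section modulus = 21 * 1444 / 6 = 30324 / 6 mm^3
Stress = 95228 / (30324 / 6) = 571368 / 30324
= 18.842 MPa

18.842


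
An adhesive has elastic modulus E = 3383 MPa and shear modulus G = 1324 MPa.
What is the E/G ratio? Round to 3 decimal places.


E/G = 3383 / 1324 = 2.555

2.555


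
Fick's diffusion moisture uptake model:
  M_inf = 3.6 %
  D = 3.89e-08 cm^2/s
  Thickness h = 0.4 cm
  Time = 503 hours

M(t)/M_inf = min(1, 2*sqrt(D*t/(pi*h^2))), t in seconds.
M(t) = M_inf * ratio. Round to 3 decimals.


t_sec = 503 * 3600 = 1810800
ratio = 2*sqrt(3.89e-08*1810800/(pi*0.4^2))
= min(1, 0.748695)
= 0.748695
M(t) = 3.6 * 0.748695 = 2.695 %

2.695


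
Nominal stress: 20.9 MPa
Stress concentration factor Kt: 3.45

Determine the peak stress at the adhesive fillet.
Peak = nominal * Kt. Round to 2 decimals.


Peak stress = 20.9 * 3.45
= 72.11 MPa

72.11


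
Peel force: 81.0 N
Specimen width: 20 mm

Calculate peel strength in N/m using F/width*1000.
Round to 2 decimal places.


Peel strength = 81.0 / 20 * 1000 = 4050.00 N/m

4050.00


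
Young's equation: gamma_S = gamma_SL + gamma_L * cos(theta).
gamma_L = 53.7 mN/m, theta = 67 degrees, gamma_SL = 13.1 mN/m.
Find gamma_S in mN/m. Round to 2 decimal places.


cos(67 deg) = 0.390731
gamma_S = 13.1 + 53.7 * 0.390731
= 34.08 mN/m

34.08


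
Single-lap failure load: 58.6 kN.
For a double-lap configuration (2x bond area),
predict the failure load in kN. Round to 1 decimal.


Failure load = 58.6 * 2 = 117.2 kN

117.2


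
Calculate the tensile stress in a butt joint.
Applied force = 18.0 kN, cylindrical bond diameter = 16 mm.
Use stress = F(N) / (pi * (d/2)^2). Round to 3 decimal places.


A = pi * 8.0^2 = 201.0619 mm^2
sigma = 18000.0 / 201.0619 = 89.525 MPa

89.525


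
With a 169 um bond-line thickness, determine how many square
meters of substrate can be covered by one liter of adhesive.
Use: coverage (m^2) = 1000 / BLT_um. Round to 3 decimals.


Coverage = 1000 / 169 = 5.917 m^2

5.917


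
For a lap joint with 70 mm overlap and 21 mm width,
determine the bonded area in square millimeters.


Area = 70 * 21 = 1470 mm^2

1470


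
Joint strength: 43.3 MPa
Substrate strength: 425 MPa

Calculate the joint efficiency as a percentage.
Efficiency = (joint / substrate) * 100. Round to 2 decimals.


Efficiency = (43.3 / 425) * 100 = 10.19%

10.19


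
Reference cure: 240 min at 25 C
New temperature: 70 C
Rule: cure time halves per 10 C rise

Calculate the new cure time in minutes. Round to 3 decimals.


factor = 2^((70-25)/10) = 22.6274
t_new = 240 / 22.6274 = 10.607 min

10.607


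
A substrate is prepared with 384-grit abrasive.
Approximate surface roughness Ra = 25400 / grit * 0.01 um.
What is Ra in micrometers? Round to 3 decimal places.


Ra = 25400 / 384 * 0.01 = 0.661 um

0.661


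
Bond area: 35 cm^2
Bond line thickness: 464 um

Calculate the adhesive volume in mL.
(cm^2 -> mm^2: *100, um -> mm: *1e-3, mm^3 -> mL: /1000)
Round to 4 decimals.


V = 35*100 * 464*1e-3 / 1000
= 1.6240 mL

1.6240


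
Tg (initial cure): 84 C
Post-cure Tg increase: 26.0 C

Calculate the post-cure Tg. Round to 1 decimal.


Post-cure Tg = 84 + 26.0 = 110.0 C

110.0


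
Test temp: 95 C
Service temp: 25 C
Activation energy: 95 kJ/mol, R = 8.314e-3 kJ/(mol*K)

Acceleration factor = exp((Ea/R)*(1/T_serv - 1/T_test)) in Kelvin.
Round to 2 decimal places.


AF = exp((95/0.008314)*(1/298.15 - 1/368.15))
= 1461.26

1461.26


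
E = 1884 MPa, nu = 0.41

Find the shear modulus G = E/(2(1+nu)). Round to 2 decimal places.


G = 1884 / (2 * 1.41)
= 668.09 MPa

668.09


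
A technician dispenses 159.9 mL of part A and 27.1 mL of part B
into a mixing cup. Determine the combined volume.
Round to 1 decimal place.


Combined volume = 159.9 + 27.1
= 187.0 mL

187.0


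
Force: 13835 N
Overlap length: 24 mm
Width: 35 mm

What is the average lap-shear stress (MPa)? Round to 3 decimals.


Average shear stress = F / (overlap * width)
= 13835 / (24 * 35)
= 16.470 MPa

16.470


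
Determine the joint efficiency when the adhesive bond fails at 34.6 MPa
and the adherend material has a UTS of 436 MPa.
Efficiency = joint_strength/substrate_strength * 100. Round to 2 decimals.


Joint efficiency = 34.6 / 436 * 100
= 7.94%

7.94


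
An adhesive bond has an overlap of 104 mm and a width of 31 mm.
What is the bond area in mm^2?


Bond area = overlap * width
= 104 * 31
= 3224 mm^2

3224


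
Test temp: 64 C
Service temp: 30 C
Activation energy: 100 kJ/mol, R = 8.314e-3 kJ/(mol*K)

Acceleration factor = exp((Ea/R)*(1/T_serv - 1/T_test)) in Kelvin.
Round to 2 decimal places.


AF = exp((100/0.008314)*(1/303.15 - 1/337.15))
= 54.66

54.66


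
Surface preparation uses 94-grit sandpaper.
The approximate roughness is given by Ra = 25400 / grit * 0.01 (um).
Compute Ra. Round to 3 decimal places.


Ra = 25400 / 94 * 0.01
= 254 / 94
= 2.702 um

2.702


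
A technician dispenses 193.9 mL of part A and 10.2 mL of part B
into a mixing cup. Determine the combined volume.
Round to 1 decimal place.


Combined volume = 193.9 + 10.2
= 204.1 mL

204.1


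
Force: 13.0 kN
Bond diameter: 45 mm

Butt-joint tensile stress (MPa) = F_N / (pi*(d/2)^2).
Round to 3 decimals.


F_N = 13.0 * 1000 = 13000.0 N
A = pi*(22.5)^2 = 1590.4313 mm^2
stress = 13000.0 / 1590.4313 = 8.174 MPa

8.174


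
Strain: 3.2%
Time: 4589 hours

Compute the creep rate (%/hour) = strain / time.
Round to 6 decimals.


Creep rate = 3.2 / 4589
= 0.000697 %/h

0.000697


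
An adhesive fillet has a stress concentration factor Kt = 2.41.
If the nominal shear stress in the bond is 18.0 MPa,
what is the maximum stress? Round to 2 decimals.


Max stress = 18.0 * 2.41 = 43.38 MPa

43.38


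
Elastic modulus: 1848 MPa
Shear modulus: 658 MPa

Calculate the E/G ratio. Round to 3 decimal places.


E / G = 1848 / 658 = 2.809

2.809


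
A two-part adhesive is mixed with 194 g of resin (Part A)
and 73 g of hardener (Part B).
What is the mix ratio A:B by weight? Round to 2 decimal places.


Mix ratio = mass_A / mass_B
= 194 / 73
= 2.66

2.66


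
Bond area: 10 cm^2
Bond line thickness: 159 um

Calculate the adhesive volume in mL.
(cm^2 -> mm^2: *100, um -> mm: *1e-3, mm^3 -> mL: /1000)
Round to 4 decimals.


V = 10*100 * 159*1e-3 / 1000
= 0.1590 mL

0.1590


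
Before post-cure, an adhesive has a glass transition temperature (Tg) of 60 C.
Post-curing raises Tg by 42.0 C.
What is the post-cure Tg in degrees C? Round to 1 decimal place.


Tg_post = Tg_base + delta_Tg
= 60 + 42.0
= 102.0 C

102.0


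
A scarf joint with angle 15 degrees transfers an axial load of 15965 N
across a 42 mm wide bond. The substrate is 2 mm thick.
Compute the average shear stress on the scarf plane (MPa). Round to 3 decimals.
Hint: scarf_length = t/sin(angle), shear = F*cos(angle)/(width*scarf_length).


scarf_length = 2 / sin(15 deg) = 7.7274 mm
cos(15 deg) = 0.965926
shear stress = 15965 * 0.965926 / (42 * 7.7274)
= 47.515 MPa

47.515


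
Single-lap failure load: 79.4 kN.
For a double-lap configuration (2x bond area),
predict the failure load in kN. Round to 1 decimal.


Failure load = 79.4 * 2 = 158.8 kN

158.8


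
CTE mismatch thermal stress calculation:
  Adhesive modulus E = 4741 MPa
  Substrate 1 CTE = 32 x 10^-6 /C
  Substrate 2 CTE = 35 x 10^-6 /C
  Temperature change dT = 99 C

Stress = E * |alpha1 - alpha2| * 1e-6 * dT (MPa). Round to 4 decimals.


delta_alpha = |32 - 35| = 3 x 10^-6/C
Stress = 4741 * 3e-6 * 99
= 1.4081 MPa

1.4081


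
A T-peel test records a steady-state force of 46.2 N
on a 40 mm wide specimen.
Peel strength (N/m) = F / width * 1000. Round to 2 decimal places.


Peel strength = 46.2 / 40 * 1000
= 1155.00 N/m

1155.00


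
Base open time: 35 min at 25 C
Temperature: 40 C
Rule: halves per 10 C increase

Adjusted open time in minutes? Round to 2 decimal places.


Acceleration = 2^((40-25)/10) = 2.8284
Open time = 35 / 2.8284 = 12.37 min

12.37


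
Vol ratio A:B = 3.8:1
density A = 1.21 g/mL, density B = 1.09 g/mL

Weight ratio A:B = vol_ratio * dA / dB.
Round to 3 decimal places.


Weight ratio = 3.8 * 1.21 / 1.09
= 4.218

4.218


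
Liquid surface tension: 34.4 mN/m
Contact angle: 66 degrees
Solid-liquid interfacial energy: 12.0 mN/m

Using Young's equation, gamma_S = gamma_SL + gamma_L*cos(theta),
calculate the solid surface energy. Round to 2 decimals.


gamma_S = 12.0 + 34.4 * cos(66)
= 25.99 mN/m

25.99


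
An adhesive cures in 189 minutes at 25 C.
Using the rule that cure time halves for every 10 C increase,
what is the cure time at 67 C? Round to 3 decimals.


Factor = 2^((67 - 25) / 10) = 18.3792
Cure time = 189 / 18.3792
= 10.283 minutes

10.283


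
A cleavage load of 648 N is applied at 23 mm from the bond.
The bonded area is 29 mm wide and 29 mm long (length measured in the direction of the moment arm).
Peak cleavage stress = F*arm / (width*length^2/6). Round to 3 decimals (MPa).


Moment = 648 * 23 = 14904 N*mm
Section modulus = 29 * 841 / 6 = 24389 / 6 mm^3
Stress = 14904 / (24389 / 6) = 89424 / 24389
= 3.667 MPa

3.667


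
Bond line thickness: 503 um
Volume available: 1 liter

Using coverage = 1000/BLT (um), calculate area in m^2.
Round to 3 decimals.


1 L = 1e6 mm^3, thickness = 503 um = 0.503 mm
Area = 1e6 / 0.503 mm^2 = (1e6 / 0.503) / 1e6 m^2 = 1000 / 503 m^2
= 1.988 m^2

1.988


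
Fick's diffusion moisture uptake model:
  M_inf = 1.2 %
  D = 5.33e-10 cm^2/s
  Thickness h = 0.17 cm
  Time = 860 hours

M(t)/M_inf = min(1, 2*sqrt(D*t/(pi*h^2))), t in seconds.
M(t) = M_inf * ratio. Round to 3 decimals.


t_sec = 860 * 3600 = 3096000
ratio = 2*sqrt(5.33e-10*3096000/(pi*0.17^2))
= min(1, 0.269631)
= 0.269631
M(t) = 1.2 * 0.269631 = 0.324 %

0.324


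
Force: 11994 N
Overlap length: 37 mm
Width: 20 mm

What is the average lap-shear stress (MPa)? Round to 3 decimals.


Average shear stress = F / (overlap * width)
= 11994 / (37 * 20)
= 16.208 MPa

16.208


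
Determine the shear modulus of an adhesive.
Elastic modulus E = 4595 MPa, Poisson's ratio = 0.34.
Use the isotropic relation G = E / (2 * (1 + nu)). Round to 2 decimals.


G = 4595 / (2*(1+0.34)) = 4595 / 2.68
= 1714.55 MPa

1714.55


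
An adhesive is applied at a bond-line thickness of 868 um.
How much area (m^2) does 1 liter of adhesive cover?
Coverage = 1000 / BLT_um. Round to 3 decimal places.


Coverage = 1000 / 868 = 1.152 m^2

1.152


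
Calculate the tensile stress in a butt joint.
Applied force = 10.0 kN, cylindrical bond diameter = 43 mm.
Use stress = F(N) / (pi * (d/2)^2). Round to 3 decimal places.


A = pi * 21.5^2 = 1452.2012 mm^2
sigma = 10000.0 / 1452.2012 = 6.886 MPa

6.886


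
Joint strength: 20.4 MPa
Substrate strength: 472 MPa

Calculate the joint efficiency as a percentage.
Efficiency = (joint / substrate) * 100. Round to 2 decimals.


Efficiency = (20.4 / 472) * 100 = 4.32%

4.32


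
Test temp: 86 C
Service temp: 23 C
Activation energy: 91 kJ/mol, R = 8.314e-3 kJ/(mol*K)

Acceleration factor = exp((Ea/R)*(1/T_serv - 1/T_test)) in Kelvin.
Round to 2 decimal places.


AF = exp((91/0.008314)*(1/296.15 - 1/359.15))
= 654.01

654.01


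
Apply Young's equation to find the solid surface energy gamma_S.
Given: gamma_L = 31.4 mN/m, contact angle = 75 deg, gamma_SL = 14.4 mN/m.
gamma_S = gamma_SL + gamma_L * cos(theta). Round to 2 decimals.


theta_rad = 75 * pi/180 = 1.308997
gamma_S = 14.4 + 31.4 * cos(1.308997)
= 22.53 mN/m

22.53


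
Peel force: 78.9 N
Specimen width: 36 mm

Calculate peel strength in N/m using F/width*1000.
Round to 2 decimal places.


Peel strength = 78.9 / 36 * 1000 = 2191.67 N/m

2191.67


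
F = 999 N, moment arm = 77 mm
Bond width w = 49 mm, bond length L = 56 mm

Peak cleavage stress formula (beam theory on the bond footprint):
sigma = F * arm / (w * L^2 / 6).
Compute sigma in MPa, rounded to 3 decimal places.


sigma = (999 * 77) / (49 * 3136 / 6)
= 76923 * 6 / 153664
= 461538 / 153664
= 3.004 MPa

3.004


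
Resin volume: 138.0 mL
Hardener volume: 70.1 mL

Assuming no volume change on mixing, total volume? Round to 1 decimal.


V_total = 138.0 + 70.1 = 208.1 mL

208.1


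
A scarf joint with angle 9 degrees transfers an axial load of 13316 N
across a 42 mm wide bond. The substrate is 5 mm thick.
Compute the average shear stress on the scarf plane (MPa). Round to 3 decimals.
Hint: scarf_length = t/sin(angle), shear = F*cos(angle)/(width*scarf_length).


scarf_length = 5 / sin(9 deg) = 31.9623 mm
cos(9 deg) = 0.987688
shear stress = 13316 * 0.987688 / (42 * 31.9623)
= 9.797 MPa

9.797


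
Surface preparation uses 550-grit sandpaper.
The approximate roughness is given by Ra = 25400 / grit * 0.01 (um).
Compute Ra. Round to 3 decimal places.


Ra = 25400 / 550 * 0.01
= 254 / 550
= 0.462 um

0.462


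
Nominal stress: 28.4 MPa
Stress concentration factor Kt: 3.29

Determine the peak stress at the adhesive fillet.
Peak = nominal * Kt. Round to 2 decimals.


Peak stress = 28.4 * 3.29
= 93.44 MPa

93.44


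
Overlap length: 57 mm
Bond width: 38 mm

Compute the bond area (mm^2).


Bond area = 57 * 38 = 2166 mm^2

2166


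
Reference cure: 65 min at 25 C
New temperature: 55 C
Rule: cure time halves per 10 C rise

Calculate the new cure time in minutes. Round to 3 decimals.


factor = 2^((55-25)/10) = 8.0000
t_new = 65 / 8.0000 = 8.125 min

8.125


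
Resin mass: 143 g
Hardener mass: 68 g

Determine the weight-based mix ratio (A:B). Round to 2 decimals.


Ratio = 143 / 68 = 2.10

2.10


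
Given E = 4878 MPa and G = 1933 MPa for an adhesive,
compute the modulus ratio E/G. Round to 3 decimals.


E/G ratio = 4878 / 1933 = 2.524

2.524


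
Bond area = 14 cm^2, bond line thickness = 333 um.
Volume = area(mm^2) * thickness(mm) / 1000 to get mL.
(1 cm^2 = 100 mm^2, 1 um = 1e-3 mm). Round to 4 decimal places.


area_mm2 = 14 * 100 = 1400
blt_mm = 333 * 1e-3 = 0.333
vol_mm3 = 1400 * 0.333 = 466.2
vol_mL = 466.2 / 1000 = 0.4662 mL

0.4662


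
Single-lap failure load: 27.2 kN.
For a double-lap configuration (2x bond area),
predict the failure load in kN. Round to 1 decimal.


Failure load = 27.2 * 2 = 54.4 kN

54.4


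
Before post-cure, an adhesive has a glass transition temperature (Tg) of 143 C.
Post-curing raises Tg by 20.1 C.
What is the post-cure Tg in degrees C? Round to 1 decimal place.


Tg_post = Tg_base + delta_Tg
= 143 + 20.1
= 163.1 C

163.1


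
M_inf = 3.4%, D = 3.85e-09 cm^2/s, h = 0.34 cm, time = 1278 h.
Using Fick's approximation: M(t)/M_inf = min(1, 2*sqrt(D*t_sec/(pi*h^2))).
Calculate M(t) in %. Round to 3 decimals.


t = 4600800 s
ratio = min(1, 2*sqrt(3.85e-09*4600800/(pi*0.1156)))
= 0.441696
M(t) = 3.4 * 0.441696 = 1.502%

1.502


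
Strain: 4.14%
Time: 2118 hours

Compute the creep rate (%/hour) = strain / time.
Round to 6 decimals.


Creep rate = 4.14 / 2118
= 0.001955 %/h

0.001955


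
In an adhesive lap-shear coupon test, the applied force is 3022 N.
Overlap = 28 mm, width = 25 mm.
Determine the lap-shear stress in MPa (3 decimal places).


stress = F / (overlap * width)
= 3022 / (28 * 25)
= 4.317 MPa

4.317


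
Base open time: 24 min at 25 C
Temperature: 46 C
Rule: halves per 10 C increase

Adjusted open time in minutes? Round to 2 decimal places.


Acceleration = 2^((46-25)/10) = 4.2871
Open time = 24 / 4.2871 = 5.60 min

5.60


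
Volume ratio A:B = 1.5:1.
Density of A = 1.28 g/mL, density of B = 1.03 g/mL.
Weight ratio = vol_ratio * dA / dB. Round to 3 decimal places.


Wt ratio = 1.5 * 1.28 / 1.03
= 1.864

1.864


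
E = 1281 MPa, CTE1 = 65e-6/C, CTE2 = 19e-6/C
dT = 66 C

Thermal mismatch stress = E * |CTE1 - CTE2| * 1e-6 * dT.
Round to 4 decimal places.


= 1281 * 46e-6 * 66
= 3.8891 MPa

3.8891


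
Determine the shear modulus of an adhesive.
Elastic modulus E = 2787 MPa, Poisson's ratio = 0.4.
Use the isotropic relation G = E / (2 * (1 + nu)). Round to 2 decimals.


G = 2787 / (2*(1+0.4)) = 2787 / 2.80
= 995.36 MPa

995.36


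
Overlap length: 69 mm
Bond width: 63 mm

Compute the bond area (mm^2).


Bond area = 69 * 63 = 4347 mm^2

4347


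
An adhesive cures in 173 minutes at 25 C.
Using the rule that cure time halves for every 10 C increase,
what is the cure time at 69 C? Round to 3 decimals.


Factor = 2^((69 - 25) / 10) = 21.1121
Cure time = 173 / 21.1121
= 8.194 minutes

8.194


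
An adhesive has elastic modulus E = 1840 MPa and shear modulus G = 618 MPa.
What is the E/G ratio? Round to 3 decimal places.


E/G = 1840 / 618 = 2.977

2.977


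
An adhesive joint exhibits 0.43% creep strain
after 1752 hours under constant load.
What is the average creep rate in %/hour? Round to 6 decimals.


Creep rate = strain / time
= 0.43 / 1752
= 0.000245 %/h

0.000245


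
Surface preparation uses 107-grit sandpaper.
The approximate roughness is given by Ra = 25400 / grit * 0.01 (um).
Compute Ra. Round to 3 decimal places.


Ra = 25400 / 107 * 0.01
= 254 / 107
= 2.374 um

2.374


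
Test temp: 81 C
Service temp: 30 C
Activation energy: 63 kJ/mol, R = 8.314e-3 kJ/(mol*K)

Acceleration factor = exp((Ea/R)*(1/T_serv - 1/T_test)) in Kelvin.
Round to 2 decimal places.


AF = exp((63/0.008314)*(1/303.15 - 1/354.15))
= 36.58

36.58


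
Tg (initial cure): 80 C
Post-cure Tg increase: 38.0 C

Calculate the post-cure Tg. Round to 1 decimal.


Post-cure Tg = 80 + 38.0 = 118.0 C

118.0


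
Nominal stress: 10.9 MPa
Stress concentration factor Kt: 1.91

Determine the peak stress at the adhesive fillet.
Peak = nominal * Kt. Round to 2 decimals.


Peak stress = 10.9 * 1.91
= 20.82 MPa

20.82


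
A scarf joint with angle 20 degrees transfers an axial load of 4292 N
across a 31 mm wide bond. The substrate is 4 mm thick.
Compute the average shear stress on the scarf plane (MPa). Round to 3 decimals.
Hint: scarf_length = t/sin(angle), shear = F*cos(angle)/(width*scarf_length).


scarf_length = 4 / sin(20 deg) = 11.6952 mm
cos(20 deg) = 0.939693
shear stress = 4292 * 0.939693 / (31 * 11.6952)
= 11.124 MPa

11.124


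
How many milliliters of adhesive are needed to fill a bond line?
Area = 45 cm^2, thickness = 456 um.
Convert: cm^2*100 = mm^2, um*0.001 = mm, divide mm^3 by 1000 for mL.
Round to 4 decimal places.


= (45 * 100) * (456 * 0.001) / 1000
= 2.0520 mL

2.0520


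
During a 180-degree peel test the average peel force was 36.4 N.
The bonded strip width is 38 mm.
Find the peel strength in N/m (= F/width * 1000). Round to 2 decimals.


Peel strength = F/width * 1000
= 36.4 / 38 * 1000
= 957.89 N/m

957.89


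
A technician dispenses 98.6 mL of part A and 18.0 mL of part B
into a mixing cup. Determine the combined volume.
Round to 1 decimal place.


Combined volume = 98.6 + 18.0
= 116.6 mL

116.6


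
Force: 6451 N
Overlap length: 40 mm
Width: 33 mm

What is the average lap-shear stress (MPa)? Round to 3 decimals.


Average shear stress = F / (overlap * width)
= 6451 / (40 * 33)
= 4.887 MPa

4.887


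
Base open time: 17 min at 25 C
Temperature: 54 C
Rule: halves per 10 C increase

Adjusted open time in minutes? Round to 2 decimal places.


Acceleration = 2^((54-25)/10) = 7.4643
Open time = 17 / 7.4643 = 2.28 min

2.28


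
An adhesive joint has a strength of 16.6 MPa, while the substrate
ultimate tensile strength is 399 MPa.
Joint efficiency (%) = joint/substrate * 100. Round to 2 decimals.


Efficiency = 16.6 / 399 * 100
= 4.16%

4.16


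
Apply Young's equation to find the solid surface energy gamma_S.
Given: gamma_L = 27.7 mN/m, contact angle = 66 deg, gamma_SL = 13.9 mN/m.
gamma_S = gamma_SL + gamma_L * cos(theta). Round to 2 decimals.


theta_rad = 66 * pi/180 = 1.151917
gamma_S = 13.9 + 27.7 * cos(1.151917)
= 25.17 mN/m

25.17


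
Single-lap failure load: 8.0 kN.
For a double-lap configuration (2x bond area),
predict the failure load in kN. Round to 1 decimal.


Failure load = 8.0 * 2 = 16.0 kN

16.0


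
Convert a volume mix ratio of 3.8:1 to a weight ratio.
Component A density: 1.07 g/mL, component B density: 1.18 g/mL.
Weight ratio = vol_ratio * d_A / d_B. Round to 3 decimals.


= 3.8 * 1.07 / 1.18 = 3.446

3.446


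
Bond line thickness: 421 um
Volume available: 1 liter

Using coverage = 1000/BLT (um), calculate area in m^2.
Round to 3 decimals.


1 L = 1e6 mm^3, thickness = 421 um = 0.421 mm
Area = 1e6 / 0.421 mm^2 = (1e6 / 0.421) / 1e6 m^2 = 1000 / 421 m^2
= 2.375 m^2

2.375


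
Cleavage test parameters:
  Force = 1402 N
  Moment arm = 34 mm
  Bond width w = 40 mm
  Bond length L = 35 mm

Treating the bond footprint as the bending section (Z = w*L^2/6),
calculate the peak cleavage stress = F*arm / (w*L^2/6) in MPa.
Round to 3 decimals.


M = 1402 * 34 = 47668 N*mm
Z = 40 * 35^2 / 6 = 49000 / 6 mm^3
sigma = M / Z = 6 * 47668 / 49000 = 286008 / 49000
= 5.837 MPa

5.837


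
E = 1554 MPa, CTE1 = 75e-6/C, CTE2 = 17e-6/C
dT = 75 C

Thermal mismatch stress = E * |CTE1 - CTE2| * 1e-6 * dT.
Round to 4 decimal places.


= 1554 * 58e-6 * 75
= 6.7599 MPa

6.7599


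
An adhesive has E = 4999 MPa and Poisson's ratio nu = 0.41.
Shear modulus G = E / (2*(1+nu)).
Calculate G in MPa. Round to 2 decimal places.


G = 4999 / (2*(1+0.41))
= 4999 / 2.82
= 1772.70 MPa

1772.70


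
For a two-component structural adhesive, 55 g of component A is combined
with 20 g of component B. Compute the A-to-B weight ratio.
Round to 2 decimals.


Weight ratio A:B = 55 / 20
= 2.75

2.75


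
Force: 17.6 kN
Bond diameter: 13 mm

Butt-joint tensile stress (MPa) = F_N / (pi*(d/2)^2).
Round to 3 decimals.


F_N = 17.6 * 1000 = 17600.0 N
A = pi*(6.5)^2 = 132.7323 mm^2
stress = 17600.0 / 132.7323 = 132.598 MPa

132.598


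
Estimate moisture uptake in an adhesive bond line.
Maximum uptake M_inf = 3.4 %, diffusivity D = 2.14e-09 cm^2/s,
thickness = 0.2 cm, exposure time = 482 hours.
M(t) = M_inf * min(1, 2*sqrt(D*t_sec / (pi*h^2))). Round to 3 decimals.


Convert time: 482 h = 1735200 s
ratio = min(1, 2*sqrt(2.14e-09*1735200/(pi*0.2^2)))
= 0.343801
M(t) = 3.4 * 0.343801 = 1.169%

1.169


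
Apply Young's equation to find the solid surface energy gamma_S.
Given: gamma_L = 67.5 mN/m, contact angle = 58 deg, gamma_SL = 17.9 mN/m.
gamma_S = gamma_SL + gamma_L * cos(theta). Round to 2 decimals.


theta_rad = 58 * pi/180 = 1.012291
gamma_S = 17.9 + 67.5 * cos(1.012291)
= 53.67 mN/m

53.67


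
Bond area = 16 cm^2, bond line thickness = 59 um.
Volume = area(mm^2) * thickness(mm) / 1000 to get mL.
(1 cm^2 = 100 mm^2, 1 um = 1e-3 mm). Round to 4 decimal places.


area_mm2 = 16 * 100 = 1600
blt_mm = 59 * 1e-3 = 0.059
vol_mm3 = 1600 * 0.059 = 94.4
vol_mL = 94.4 / 1000 = 0.0944 mL

0.0944


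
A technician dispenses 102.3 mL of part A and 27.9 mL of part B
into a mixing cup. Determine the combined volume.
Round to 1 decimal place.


Combined volume = 102.3 + 27.9
= 130.2 mL

130.2


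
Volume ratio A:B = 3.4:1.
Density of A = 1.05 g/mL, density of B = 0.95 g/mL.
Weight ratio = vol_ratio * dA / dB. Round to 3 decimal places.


Wt ratio = 3.4 * 1.05 / 0.95
= 3.758

3.758


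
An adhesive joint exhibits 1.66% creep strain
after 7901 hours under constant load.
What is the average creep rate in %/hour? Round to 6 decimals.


Creep rate = strain / time
= 1.66 / 7901
= 0.000210 %/h

0.000210


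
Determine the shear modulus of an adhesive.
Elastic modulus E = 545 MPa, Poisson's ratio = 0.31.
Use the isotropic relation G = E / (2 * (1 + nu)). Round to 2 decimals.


G = 545 / (2*(1+0.31)) = 545 / 2.62
= 208.02 MPa

208.02


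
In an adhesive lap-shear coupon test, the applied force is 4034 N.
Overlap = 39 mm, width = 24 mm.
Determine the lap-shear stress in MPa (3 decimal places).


stress = F / (overlap * width)
= 4034 / (39 * 24)
= 4.310 MPa

4.310


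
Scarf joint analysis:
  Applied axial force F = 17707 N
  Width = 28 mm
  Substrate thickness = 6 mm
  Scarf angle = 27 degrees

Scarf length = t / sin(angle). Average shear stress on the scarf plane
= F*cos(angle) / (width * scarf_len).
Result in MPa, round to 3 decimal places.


Scarf length = 6 / sin(27 deg) = 13.2161 mm
cos(27 deg) = 0.891007
Shear = 17707 * 0.891007 / (28 * 13.2161)
= 42.635 MPa

42.635


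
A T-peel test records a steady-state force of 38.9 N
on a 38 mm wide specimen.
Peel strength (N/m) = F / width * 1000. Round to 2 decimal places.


Peel strength = 38.9 / 38 * 1000
= 1023.68 N/m

1023.68


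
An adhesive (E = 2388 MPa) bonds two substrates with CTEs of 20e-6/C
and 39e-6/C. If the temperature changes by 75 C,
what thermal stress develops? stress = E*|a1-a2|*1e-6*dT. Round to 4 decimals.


Stress = 2388 * |20 - 39| * 1e-6 * 75
= 3.4029 MPa

3.4029


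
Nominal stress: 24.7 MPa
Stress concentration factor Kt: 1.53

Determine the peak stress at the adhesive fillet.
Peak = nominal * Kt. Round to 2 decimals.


Peak stress = 24.7 * 1.53
= 37.79 MPa

37.79


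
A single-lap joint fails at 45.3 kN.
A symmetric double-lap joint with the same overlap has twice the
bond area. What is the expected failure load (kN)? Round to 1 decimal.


Double-lap load = 2 * 45.3 = 90.6 kN

90.6


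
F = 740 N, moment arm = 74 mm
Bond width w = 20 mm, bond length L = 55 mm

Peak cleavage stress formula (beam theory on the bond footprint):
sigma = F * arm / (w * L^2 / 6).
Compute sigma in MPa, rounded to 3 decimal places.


sigma = (740 * 74) / (20 * 3025 / 6)
= 54760 * 6 / 60500
= 328560 / 60500
= 5.431 MPa

5.431


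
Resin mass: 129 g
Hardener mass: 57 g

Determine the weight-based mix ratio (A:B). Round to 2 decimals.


Ratio = 129 / 57 = 2.26

2.26


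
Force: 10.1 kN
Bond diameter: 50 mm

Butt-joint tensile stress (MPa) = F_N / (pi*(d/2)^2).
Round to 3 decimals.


F_N = 10.1 * 1000 = 10100.0 N
A = pi*(25.0)^2 = 1963.4954 mm^2
stress = 10100.0 / 1963.4954 = 5.144 MPa

5.144


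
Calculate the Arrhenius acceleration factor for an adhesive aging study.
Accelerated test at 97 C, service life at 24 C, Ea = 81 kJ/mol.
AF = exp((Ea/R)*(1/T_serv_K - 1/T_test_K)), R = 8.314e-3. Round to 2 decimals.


T_test = 370.15 K, T_serv = 297.15 K
Ea/R = 81 / 0.008314 = 9742.60
AF = exp(9742.60 * (1/297.15 - 1/370.15))
= 642.99

642.99


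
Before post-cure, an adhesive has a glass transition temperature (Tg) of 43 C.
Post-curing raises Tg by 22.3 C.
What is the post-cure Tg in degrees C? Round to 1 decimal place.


Tg_post = Tg_base + delta_Tg
= 43 + 22.3
= 65.3 C

65.3


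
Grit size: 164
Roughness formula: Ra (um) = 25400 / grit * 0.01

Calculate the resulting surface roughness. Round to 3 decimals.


Ra = 25400 / 164 * 0.01
= 1.549 um

1.549


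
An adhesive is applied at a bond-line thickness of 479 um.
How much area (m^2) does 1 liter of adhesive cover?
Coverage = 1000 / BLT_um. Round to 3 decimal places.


Coverage = 1000 / 479 = 2.088 m^2

2.088


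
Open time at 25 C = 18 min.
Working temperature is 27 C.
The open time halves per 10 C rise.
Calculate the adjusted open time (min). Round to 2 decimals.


factor = 2^((27 - 25) / 10) = 1.1487
ot = 18 / 1.1487 = 15.67 min

15.67


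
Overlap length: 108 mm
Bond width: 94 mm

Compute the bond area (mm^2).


Bond area = 108 * 94 = 10152 mm^2

10152


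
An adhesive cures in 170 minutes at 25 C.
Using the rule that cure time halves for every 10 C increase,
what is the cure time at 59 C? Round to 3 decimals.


Factor = 2^((59 - 25) / 10) = 10.5561
Cure time = 170 / 10.5561
= 16.104 minutes

16.104


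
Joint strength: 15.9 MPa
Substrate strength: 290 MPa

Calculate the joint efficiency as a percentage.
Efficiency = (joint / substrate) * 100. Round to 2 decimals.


Efficiency = (15.9 / 290) * 100 = 5.48%

5.48


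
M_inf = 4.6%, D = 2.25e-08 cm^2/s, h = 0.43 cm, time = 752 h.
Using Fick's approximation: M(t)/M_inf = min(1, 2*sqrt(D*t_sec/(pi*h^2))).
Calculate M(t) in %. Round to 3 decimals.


t = 2707200 s
ratio = min(1, 2*sqrt(2.25e-08*2707200/(pi*0.1849)))
= 0.647647
M(t) = 4.6 * 0.647647 = 2.979%

2.979


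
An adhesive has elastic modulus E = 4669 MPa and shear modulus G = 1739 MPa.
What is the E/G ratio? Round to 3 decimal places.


E/G = 4669 / 1739 = 2.685

2.685


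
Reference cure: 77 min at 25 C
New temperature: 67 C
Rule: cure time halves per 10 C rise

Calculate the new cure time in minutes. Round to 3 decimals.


factor = 2^((67-25)/10) = 18.3792
t_new = 77 / 18.3792 = 4.190 min

4.190


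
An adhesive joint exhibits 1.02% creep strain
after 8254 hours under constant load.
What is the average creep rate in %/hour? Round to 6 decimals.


Creep rate = strain / time
= 1.02 / 8254
= 0.000124 %/h

0.000124


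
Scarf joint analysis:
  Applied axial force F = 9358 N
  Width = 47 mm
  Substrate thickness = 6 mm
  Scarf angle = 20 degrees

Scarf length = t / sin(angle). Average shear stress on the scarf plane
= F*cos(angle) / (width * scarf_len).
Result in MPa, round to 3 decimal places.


Scarf length = 6 / sin(20 deg) = 17.5428 mm
cos(20 deg) = 0.939693
Shear = 9358 * 0.939693 / (47 * 17.5428)
= 10.665 MPa

10.665


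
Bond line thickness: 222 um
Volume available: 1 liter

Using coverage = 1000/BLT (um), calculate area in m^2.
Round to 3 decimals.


1 L = 1e6 mm^3, thickness = 222 um = 0.222 mm
Area = 1e6 / 0.222 mm^2 = (1e6 / 0.222) / 1e6 m^2 = 1000 / 222 m^2
= 4.505 m^2

4.505


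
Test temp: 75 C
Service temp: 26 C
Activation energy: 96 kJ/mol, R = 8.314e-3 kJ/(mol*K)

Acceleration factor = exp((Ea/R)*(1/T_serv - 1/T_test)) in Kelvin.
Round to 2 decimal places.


AF = exp((96/0.008314)*(1/299.15 - 1/348.15))
= 228.73

228.73


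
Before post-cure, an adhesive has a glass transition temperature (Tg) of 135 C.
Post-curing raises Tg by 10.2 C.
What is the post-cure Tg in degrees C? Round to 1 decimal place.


Tg_post = Tg_base + delta_Tg
= 135 + 10.2
= 145.2 C

145.2


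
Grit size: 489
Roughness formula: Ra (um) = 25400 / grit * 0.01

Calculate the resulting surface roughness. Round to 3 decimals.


Ra = 25400 / 489 * 0.01
= 0.519 um

0.519


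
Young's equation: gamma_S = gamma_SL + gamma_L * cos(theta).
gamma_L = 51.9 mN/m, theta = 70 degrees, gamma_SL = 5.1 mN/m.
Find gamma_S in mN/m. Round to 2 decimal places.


cos(70 deg) = 0.342020
gamma_S = 5.1 + 51.9 * 0.342020
= 22.85 mN/m

22.85


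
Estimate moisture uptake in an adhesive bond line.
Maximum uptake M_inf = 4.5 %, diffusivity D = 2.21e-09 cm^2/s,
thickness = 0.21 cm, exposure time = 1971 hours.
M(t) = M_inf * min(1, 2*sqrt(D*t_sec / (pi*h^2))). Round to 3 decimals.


Convert time: 1971 h = 7095600 s
ratio = min(1, 2*sqrt(2.21e-09*7095600/(pi*0.21^2)))
= 0.672863
M(t) = 4.5 * 0.672863 = 3.028%

3.028


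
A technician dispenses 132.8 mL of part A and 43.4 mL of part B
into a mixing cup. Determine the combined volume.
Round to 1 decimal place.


Combined volume = 132.8 + 43.4
= 176.2 mL

176.2


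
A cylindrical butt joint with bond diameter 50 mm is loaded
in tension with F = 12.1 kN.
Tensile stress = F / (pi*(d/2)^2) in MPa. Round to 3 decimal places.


Area = pi * (50/2)^2 = 1963.4954 mm^2
Stress = 12.1*1000 / 1963.4954
= 6.162 MPa

6.162


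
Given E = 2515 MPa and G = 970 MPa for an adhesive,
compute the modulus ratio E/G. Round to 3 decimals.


E/G ratio = 2515 / 970 = 2.593

2.593


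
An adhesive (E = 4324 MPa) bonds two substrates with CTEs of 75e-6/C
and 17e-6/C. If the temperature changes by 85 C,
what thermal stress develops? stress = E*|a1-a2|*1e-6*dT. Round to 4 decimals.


Stress = 4324 * |75 - 17| * 1e-6 * 85
= 21.3173 MPa

21.3173


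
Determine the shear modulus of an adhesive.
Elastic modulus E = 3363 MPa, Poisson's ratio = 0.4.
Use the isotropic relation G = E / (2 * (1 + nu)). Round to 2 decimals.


G = 3363 / (2*(1+0.4)) = 3363 / 2.80
= 1201.07 MPa

1201.07


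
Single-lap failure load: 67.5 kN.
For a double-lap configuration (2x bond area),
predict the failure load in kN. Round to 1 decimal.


Failure load = 67.5 * 2 = 135.0 kN

135.0


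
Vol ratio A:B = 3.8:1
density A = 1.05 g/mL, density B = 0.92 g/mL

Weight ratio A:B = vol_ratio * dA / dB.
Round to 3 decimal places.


Weight ratio = 3.8 * 1.05 / 0.92
= 4.337

4.337


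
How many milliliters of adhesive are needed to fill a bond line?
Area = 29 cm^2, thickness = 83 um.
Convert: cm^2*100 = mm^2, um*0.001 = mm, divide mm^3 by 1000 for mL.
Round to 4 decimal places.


= (29 * 100) * (83 * 0.001) / 1000
= 0.2407 mL

0.2407


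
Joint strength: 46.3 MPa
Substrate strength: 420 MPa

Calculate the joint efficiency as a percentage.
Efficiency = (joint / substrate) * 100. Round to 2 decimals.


Efficiency = (46.3 / 420) * 100 = 11.02%

11.02


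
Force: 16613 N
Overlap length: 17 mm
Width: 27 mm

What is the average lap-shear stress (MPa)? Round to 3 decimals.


Average shear stress = F / (overlap * width)
= 16613 / (17 * 27)
= 36.194 MPa

36.194


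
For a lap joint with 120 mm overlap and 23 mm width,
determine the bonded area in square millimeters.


Area = 120 * 23 = 2760 mm^2

2760


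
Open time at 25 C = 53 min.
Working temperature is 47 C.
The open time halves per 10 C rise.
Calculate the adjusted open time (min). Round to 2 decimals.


factor = 2^((47 - 25) / 10) = 4.5948
ot = 53 / 4.5948 = 11.53 min

11.53


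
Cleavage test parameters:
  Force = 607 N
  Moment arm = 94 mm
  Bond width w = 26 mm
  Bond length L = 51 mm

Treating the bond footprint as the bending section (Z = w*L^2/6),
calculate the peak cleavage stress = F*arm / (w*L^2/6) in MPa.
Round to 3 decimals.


M = 607 * 94 = 57058 N*mm
Z = 26 * 51^2 / 6 = 67626 / 6 mm^3
sigma = M / Z = 6 * 57058 / 67626 = 342348 / 67626
= 5.062 MPa

5.062


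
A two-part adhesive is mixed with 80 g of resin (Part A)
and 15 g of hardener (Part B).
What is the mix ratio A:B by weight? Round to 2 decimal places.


Mix ratio = mass_A / mass_B
= 80 / 15
= 5.33

5.33


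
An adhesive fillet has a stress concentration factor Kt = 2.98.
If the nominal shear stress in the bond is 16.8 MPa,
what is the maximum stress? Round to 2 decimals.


Max stress = 16.8 * 2.98 = 50.06 MPa

50.06


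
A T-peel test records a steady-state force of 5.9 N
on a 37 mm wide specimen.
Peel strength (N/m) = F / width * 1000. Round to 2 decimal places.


Peel strength = 5.9 / 37 * 1000
= 159.46 N/m

159.46


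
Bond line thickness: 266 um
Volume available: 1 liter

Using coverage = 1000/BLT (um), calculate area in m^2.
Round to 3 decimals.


1 L = 1e6 mm^3, thickness = 266 um = 0.266 mm
Area = 1e6 / 0.266 mm^2 = (1e6 / 0.266) / 1e6 m^2 = 1000 / 266 m^2
= 3.759 m^2

3.759


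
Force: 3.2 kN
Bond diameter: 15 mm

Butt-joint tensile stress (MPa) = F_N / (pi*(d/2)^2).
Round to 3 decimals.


F_N = 3.2 * 1000 = 3200.0 N
A = pi*(7.5)^2 = 176.7146 mm^2
stress = 3200.0 / 176.7146 = 18.108 MPa

18.108


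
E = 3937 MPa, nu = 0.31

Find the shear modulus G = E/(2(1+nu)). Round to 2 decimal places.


G = 3937 / (2 * 1.31)
= 1502.67 MPa

1502.67


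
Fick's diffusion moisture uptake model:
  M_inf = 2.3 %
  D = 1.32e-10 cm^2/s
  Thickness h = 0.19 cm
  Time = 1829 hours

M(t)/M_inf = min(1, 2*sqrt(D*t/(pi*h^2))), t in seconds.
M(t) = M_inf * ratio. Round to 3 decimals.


t_sec = 1829 * 3600 = 6584400
ratio = 2*sqrt(1.32e-10*6584400/(pi*0.19^2))
= min(1, 0.175084)
= 0.175084
M(t) = 2.3 * 0.175084 = 0.403 %

0.403


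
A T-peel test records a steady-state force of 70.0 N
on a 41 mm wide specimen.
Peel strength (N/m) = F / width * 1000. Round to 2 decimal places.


Peel strength = 70.0 / 41 * 1000
= 1707.32 N/m

1707.32


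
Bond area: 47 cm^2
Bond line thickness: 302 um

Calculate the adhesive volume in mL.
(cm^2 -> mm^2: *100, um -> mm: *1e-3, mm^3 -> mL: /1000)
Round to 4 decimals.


V = 47*100 * 302*1e-3 / 1000
= 1.4194 mL

1.4194


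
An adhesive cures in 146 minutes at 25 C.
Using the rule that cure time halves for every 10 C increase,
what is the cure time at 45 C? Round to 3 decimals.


Factor = 2^((45 - 25) / 10) = 4.0000
Cure time = 146 / 4.0000
= 36.500 minutes

36.500


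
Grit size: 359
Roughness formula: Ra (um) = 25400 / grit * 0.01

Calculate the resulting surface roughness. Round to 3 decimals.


Ra = 25400 / 359 * 0.01
= 0.708 um

0.708


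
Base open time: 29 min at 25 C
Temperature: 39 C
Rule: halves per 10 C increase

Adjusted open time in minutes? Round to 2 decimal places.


Acceleration = 2^((39-25)/10) = 2.6390
Open time = 29 / 2.6390 = 10.99 min

10.99


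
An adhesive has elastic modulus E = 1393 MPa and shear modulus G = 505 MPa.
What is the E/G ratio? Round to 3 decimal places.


E/G = 1393 / 505 = 2.758

2.758


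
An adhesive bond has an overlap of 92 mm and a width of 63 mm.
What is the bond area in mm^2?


Bond area = overlap * width
= 92 * 63
= 5796 mm^2

5796


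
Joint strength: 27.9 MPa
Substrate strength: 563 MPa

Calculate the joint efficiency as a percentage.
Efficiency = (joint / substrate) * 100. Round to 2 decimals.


Efficiency = (27.9 / 563) * 100 = 4.96%

4.96


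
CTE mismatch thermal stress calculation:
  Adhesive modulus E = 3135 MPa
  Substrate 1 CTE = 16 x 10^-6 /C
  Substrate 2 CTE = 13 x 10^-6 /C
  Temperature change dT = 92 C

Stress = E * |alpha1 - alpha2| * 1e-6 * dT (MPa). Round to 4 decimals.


delta_alpha = |16 - 13| = 3 x 10^-6/C
Stress = 3135 * 3e-6 * 92
= 0.8653 MPa

0.8653


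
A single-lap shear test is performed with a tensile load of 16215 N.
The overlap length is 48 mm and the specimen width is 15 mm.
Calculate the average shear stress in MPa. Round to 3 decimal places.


Shear stress = F / (overlap * width)
= 16215 / (48 * 15)
= 16215 / 720
= 22.521 MPa

22.521


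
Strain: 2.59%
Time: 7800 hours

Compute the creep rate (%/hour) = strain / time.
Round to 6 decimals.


Creep rate = 2.59 / 7800
= 0.000332 %/h

0.000332


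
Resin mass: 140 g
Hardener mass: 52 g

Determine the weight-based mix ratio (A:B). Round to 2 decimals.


Ratio = 140 / 52 = 2.69

2.69


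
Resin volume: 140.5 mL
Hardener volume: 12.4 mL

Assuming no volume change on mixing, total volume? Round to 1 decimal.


V_total = 140.5 + 12.4 = 152.9 mL

152.9


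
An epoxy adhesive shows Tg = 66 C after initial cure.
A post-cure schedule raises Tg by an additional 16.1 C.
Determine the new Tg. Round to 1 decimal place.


New Tg = 66 + 16.1
= 82.1 C

82.1


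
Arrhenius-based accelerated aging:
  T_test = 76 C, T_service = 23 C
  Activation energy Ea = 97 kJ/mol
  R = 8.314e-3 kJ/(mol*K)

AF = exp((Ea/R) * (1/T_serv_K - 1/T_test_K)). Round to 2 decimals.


T_test_K = 349.15, T_serv_K = 296.15
AF = exp((97/8.314e-3) * (1/296.15 - 1/349.15))
= 395.51

395.51


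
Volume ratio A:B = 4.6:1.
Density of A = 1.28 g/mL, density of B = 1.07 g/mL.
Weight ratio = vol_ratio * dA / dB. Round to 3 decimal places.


Wt ratio = 4.6 * 1.28 / 1.07
= 5.503

5.503


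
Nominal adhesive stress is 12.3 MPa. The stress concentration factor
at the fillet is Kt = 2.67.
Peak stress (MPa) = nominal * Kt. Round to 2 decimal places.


Peak = 12.3 * 2.67 = 32.84 MPa

32.84
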